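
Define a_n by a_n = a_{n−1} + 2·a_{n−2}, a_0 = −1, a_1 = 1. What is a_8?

With companion matrix A = [[1, 2], [1, 0]], [a_n, a_{n−1}]ᵀ = A·[a_{n−1}, a_{n−2}]ᵀ, so [a_8, a_7]ᵀ = A⁷·[a_1, a_0]ᵀ.
A⁷ = [[85, 86], [43, 42]], giving [a_8, a_7]ᵀ = [[−1], [1]].

−1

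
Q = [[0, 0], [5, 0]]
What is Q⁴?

Q is strictly triangular, hence nilpotent: Q² = 0, so Q⁴ = 0.

[[0, 0], [0, 0]]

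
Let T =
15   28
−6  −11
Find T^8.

tr T = 4 and det T = 3, so the characteristic polynomial is λ² − (4)λ + (3) with roots 1 and 3.
Eigenvectors give P = [[−2, 7], [1, −3]] with P⁻¹ = [[3, 7], [1, 2]], and T = P·diag(1, 3)·P⁻¹.
Then T^8 = P·diag(1, 6561)·P⁻¹ = [[−2, 45927], [1, −19683]] · [[3, 7], [1, 2]] = [[45921, 91840], [−19680, −39359]].

[[45921, 91840], [−19680, −39359]]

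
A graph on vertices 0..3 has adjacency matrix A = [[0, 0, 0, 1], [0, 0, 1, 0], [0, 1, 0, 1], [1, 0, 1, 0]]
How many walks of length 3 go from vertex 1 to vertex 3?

The number of length-3 walks from vertex 1 to vertex 3 is entry (1,3) of A³, where A is the adjacency matrix.
A² = [[1, 0, 1, 0], [0, 1, 0, 1], [1, 0, 2, 0], [0, 1, 0, 2]]
A³ = [[0, 1, 0, 2], [1, 0, 2, 0], [0, 2, 0, 3], [2, 0, 3, 0]]

0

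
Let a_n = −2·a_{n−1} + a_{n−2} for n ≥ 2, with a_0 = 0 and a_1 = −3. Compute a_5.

With companion matrix Q = [[−2, 1], [1, 0]], [a_n, a_{n−1}]ᵀ = Q·[a_{n−1}, a_{n−2}]ᵀ, so [a_5, a_4]ᵀ = Q⁴·[a_1, a_0]ᵀ.
Q⁴ = [[29, −12], [−12, 5]], giving [a_5, a_4]ᵀ = [[−87], [36]].

−87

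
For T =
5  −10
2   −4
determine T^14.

[[5, −10], [2, −4]]

T² = T (a projection; rank 1, trace 1), so T^14 = T.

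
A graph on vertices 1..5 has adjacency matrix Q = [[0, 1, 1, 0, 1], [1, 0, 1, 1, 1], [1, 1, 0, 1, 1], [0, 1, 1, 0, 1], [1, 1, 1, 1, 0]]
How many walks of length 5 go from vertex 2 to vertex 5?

The number of length-5 walks from vertex 2 to vertex 5 is entry (2,5) of Q⁵, where Q is the adjacency matrix.
Q² = [[3, 2, 2, 3, 2], [2, 4, 3, 2, 3], [2, 3, 4, 2, 3], [3, 2, 2, 3, 2], [2, 3, 3, 2, 4]]
Q³ = [[6, 10, 10, 6, 10], [10, 10, 11, 10, 11], [10, 11, 10, 10, 11], [6, 10, 10, 6, 10], [10, 11, 11, 10, 10]]
Q⁴ = [[30, 32, 32, 30, 32], [32, 42, 41, 32, 41], [32, 41, 42, 32, 41], [30, 32, 32, 30, 32], [32, 41, 41, 32, 42]]
Q⁵ = [[96, 124, 124, 96, 124], [124, 146, 147, 124, 147], [124, 147, 146, 124, 147], [96, 124, 124, 96, 124], [124, 147, 147, 124, 146]]

147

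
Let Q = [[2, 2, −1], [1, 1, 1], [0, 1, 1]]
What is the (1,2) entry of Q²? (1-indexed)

5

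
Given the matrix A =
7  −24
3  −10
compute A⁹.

tr A = −3 and det A = 2, so the characteristic polynomial is λ² − (−3)λ + (2) with roots −2 and −1.
Eigenvectors give P = [[−8, −3], [−3, −1]] with P⁻¹ = [[1, −3], [−3, 8]], and A = P·diag(−2, −1)·P⁻¹.
Then A⁹ = P·diag(−512, −1)·P⁻¹ = [[4096, 3], [1536, 1]] · [[1, −3], [−3, 8]] = [[4087, −12264], [1533, −4600]].

[[4087, −12264], [1533, −4600]]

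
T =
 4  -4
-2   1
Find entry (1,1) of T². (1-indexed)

24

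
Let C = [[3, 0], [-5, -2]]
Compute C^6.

tr C = 1 and det C = -6, so the characteristic polynomial is λ² − (1)λ + (-6) with roots 3 and -2.
Eigenvectors give P = [[-1, 0], [1, -1]] with P⁻¹ = [[-1, 0], [-1, -1]], and C = P·diag(3, -2)·P⁻¹.
Then C^6 = P·diag(729, 64)·P⁻¹ = [[-729, 0], [729, -64]] · [[-1, 0], [-1, -1]] = [[729, 0], [-665, 64]].

[[729, 0], [-665, 64]]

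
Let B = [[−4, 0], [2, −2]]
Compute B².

[[16, 0], [−12, 4]]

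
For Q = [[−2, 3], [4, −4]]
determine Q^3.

[[−104, 120], [160, −184]]

Q^2 = [[16, −18], [−24, 28]]
Q^3 = [[−104, 120], [160, −184]]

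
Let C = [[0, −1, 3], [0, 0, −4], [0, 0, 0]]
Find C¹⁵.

C is strictly triangular, hence nilpotent: C³ = 0, so C¹⁵ = 0.

[[0, 0, 0], [0, 0, 0], [0, 0, 0]]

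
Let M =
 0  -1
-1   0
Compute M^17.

M² = I (check: tr M = 0 and det M = -1), so M^17 = M since 17 is odd.

[[0, -1], [-1, 0]]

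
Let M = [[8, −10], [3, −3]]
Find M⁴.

[[406, −650], [195, −309]]

tr M = 5 and det M = 6, so the characteristic polynomial is λ² − (5)λ + (6) with roots 2 and 3.
Eigenvectors give P = [[−5, 2], [−3, 1]] with P⁻¹ = [[1, −2], [3, −5]], and M = P·diag(2, 3)·P⁻¹.
Then M⁴ = P·diag(16, 81)·P⁻¹ = [[−80, 162], [−48, 81]] · [[1, −2], [3, −5]] = [[406, −650], [195, −309]].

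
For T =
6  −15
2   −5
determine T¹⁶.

[[6, −15], [2, −5]]

T² = T (a projection; rank 1, trace 1), so T¹⁶ = T.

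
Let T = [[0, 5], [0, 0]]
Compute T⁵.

[[0, 0], [0, 0]]

T is strictly triangular, hence nilpotent: T² = 0, so T⁵ = 0.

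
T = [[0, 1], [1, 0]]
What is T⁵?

[[0, 1], [1, 0]]

T² = I (check: tr T = 0 and det T = -1), so T⁵ = T since 5 is odd.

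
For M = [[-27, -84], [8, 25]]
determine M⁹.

[[-137787, -413364], [39368, 118105]]

tr M = -2 and det M = -3, so the characteristic polynomial is λ² − (-2)λ + (-3) with roots 1 and -3.
Eigenvectors give P = [[-3, 7], [1, -2]] with P⁻¹ = [[2, 7], [1, 3]], and M = P·diag(1, -3)·P⁻¹.
Then M⁹ = P·diag(1, -19683)·P⁻¹ = [[-3, -137781], [1, 39366]] · [[2, 7], [1, 3]] = [[-137787, -413364], [39368, 118105]].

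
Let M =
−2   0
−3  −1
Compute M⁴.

[[16, 0], [45, 1]]

M² = [[4, 0], [9, 1]]
M³ = [[−8, 0], [−21, −1]]
M⁴ = [[16, 0], [45, 1]]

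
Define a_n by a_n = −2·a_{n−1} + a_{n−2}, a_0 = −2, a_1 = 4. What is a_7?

816

With companion matrix T = [[−2, 1], [1, 0]], [a_n, a_{n−1}]ᵀ = T·[a_{n−1}, a_{n−2}]ᵀ, so [a_7, a_6]ᵀ = T⁶·[a_1, a_0]ᵀ.
T⁶ = [[169, −70], [−70, 29]], giving [a_7, a_6]ᵀ = [[816], [−338]].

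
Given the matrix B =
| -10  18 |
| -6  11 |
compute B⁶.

[[-188, 378], [-126, 253]]

tr B = 1 and det B = -2, so the characteristic polynomial is λ² − (1)λ + (-2) with roots -1 and 2.
Eigenvectors give P = [[2, -3], [1, -2]] with P⁻¹ = [[2, -3], [1, -2]], and B = P·diag(-1, 2)·P⁻¹.
Then B⁶ = P·diag(1, 64)·P⁻¹ = [[2, -192], [1, -128]] · [[2, -3], [1, -2]] = [[-188, 378], [-126, 253]].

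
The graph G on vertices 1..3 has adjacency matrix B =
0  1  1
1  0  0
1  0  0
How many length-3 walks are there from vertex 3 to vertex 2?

The number of length-3 walks from vertex 3 to vertex 2 is entry (3,2) of B³, where B is the adjacency matrix.
B² = [[2, 0, 0], [0, 1, 1], [0, 1, 1]]
B³ = [[0, 2, 2], [2, 0, 0], [2, 0, 0]]

0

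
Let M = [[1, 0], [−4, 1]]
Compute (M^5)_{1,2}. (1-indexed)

M = I + N where N = [[0, 0], [−4, 0]] is strictly lower-triangular, so N^2 = 0.
(I + N)^5 = I + 5·N = [[1, 0], [−20, 1]].

0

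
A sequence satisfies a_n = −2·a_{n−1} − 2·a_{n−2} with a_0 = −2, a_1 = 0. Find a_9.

0

With companion matrix A = [[−2, −2], [1, 0]], [a_n, a_{n−1}]ᵀ = A·[a_{n−1}, a_{n−2}]ᵀ, so [a_9, a_8]ᵀ = A⁸·[a_1, a_0]ᵀ.
A⁸ = [[16, 0], [0, 16]], giving [a_9, a_8]ᵀ = [[0], [−32]].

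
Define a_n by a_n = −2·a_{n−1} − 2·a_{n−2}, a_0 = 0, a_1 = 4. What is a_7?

With companion matrix Q = [[−2, −2], [1, 0]], [a_n, a_{n−1}]ᵀ = Q·[a_{n−1}, a_{n−2}]ᵀ, so [a_7, a_6]ᵀ = Q⁶·[a_1, a_0]ᵀ.
Q⁶ = [[−8, −16], [8, 8]], giving [a_7, a_6]ᵀ = [[−32], [32]].

−32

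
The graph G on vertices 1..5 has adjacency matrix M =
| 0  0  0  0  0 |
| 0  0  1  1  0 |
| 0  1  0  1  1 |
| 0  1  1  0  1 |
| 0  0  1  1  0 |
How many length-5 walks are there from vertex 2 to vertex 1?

0

The number of length-5 walks from vertex 2 to vertex 1 is entry (2,1) of M⁵, where M is the adjacency matrix.
M² = [[0, 0, 0, 0, 0], [0, 2, 1, 1, 2], [0, 1, 3, 2, 1], [0, 1, 2, 3, 1], [0, 2, 1, 1, 2]]
M³ = [[0, 0, 0, 0, 0], [0, 2, 5, 5, 2], [0, 5, 4, 5, 5], [0, 5, 5, 4, 5], [0, 2, 5, 5, 2]]
M⁴ = [[0, 0, 0, 0, 0], [0, 10, 9, 9, 10], [0, 9, 15, 14, 9], [0, 9, 14, 15, 9], [0, 10, 9, 9, 10]]
M⁵ = [[0, 0, 0, 0, 0], [0, 18, 29, 29, 18], [0, 29, 32, 33, 29], [0, 29, 33, 32, 29], [0, 18, 29, 29, 18]]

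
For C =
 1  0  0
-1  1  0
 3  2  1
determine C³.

[[1, 0, 0], [-3, 1, 0], [3, 6, 1]]

C = I + N where N = [[0, 0, 0], [-1, 0, 0], [3, 2, 0]] is strictly lower-triangular, so N³ = 0.
(I + N)³ = I + 3·N + 3·N² = [[1, 0, 0], [-3, 1, 0], [3, 6, 1]].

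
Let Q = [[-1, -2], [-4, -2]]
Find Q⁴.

[[153, 126], [252, 216]]

Q² = [[9, 6], [12, 12]]
Q³ = [[-33, -30], [-60, -48]]
Q⁴ = [[153, 126], [252, 216]]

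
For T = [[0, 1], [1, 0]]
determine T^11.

T² = I (check: tr T = 0 and det T = -1), so T^11 = T since 11 is odd.

[[0, 1], [1, 0]]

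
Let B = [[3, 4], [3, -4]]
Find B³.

[[51, 100], [75, -124]]

B² = [[21, -4], [-3, 28]]
B³ = [[51, 100], [75, -124]]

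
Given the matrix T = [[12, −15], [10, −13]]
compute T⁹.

[[40902, −60585], [40390, −60073]]

tr T = −1 and det T = −6, so the characteristic polynomial is λ² − (−1)λ + (−6) with roots 2 and −3.
Eigenvectors give P = [[3, 1], [2, 1]] with P⁻¹ = [[1, −1], [−2, 3]], and T = P·diag(2, −3)·P⁻¹.
Then T⁹ = P·diag(512, −19683)·P⁻¹ = [[1536, −19683], [1024, −19683]] · [[1, −1], [−2, 3]] = [[40902, −60585], [40390, −60073]].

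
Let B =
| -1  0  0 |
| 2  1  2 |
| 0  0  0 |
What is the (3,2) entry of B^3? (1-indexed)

0

B^2 = [[1, 0, 0], [0, 1, 2], [0, 0, 0]]
B^3 = [[-1, 0, 0], [2, 1, 2], [0, 0, 0]]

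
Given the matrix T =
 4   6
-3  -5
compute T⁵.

tr T = -1 and det T = -2, so the characteristic polynomial is λ² − (-1)λ + (-2) with roots -2 and 1.
Eigenvectors give P = [[-1, 2], [1, -1]] with P⁻¹ = [[1, 2], [1, 1]], and T = P·diag(-2, 1)·P⁻¹.
Then T⁵ = P·diag(-32, 1)·P⁻¹ = [[32, 2], [-32, -1]] · [[1, 2], [1, 1]] = [[34, 66], [-33, -65]].

[[34, 66], [-33, -65]]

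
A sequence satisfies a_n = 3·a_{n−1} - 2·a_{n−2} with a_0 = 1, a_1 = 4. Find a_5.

94

With companion matrix M = [[3, -2], [1, 0]], [a_n, a_{n−1}]ᵀ = M·[a_{n−1}, a_{n−2}]ᵀ, so [a_5, a_4]ᵀ = M⁴·[a_1, a_0]ᵀ.
M⁴ = [[31, -30], [15, -14]], giving [a_5, a_4]ᵀ = [[94], [46]].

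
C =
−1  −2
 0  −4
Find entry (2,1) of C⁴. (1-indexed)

C² = [[1, 10], [0, 16]]
C³ = [[−1, −42], [0, −64]]
C⁴ = [[1, 170], [0, 256]]

0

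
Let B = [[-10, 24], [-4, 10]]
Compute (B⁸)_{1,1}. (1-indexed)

tr B = 0 and det B = -4, so the characteristic polynomial is λ² − (0)λ + (-4) with roots 2 and -2.
Eigenvectors give P = [[2, 3], [1, 1]] with P⁻¹ = [[-1, 3], [1, -2]], and B = P·diag(2, -2)·P⁻¹.
Then B⁸ = P·diag(256, 256)·P⁻¹ = [[512, 768], [256, 256]] · [[-1, 3], [1, -2]] = [[256, 0], [0, 256]].

256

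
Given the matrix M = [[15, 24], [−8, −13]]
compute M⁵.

[[975, 1464], [−488, −733]]

tr M = 2 and det M = −3, so the characteristic polynomial is λ² − (2)λ + (−3) with roots −1 and 3.
Eigenvectors give P = [[−3, −2], [2, 1]] with P⁻¹ = [[1, 2], [−2, −3]], and M = P·diag(−1, 3)·P⁻¹.
Then M⁵ = P·diag(−1, 243)·P⁻¹ = [[3, −486], [−2, 243]] · [[1, 2], [−2, −3]] = [[975, 1464], [−488, −733]].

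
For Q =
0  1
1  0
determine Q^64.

[[1, 0], [0, 1]]

Q² = I (check: tr Q = 0 and det Q = −1), so Q^64 = I since 64 is even.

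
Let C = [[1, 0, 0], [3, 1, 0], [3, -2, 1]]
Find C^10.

C = I + N where N = [[0, 0, 0], [3, 0, 0], [3, -2, 0]] is strictly lower-triangular, so N^3 = 0.
(I + N)^10 = I + 10·N + 45·N^2 = [[1, 0, 0], [30, 1, 0], [-240, -20, 1]].

[[1, 0, 0], [30, 1, 0], [-240, -20, 1]]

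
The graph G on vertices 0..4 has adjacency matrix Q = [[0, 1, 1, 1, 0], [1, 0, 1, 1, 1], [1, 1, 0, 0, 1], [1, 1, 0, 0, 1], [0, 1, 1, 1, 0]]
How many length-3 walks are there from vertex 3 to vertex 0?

8

The number of length-3 walks from vertex 3 to vertex 0 is entry (3,0) of Q³, where Q is the adjacency matrix.
Q² = [[3, 2, 1, 1, 3], [2, 4, 2, 2, 2], [1, 2, 3, 3, 1], [1, 2, 3, 3, 1], [3, 2, 1, 1, 3]]
Q³ = [[4, 8, 8, 8, 4], [8, 8, 8, 8, 8], [8, 8, 4, 4, 8], [8, 8, 4, 4, 8], [4, 8, 8, 8, 4]]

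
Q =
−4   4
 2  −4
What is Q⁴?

Q² = [[24, −32], [−16, 24]]
Q³ = [[−160, 224], [112, −160]]
Q⁴ = [[1088, −1536], [−768, 1088]]

[[1088, −1536], [−768, 1088]]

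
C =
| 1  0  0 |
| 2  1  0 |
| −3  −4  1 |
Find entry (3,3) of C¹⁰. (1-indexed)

C = I + N where N = [[0, 0, 0], [2, 0, 0], [−3, −4, 0]] is strictly lower-triangular, so N³ = 0.
(I + N)¹⁰ = I + 10·N + 45·N² = [[1, 0, 0], [20, 1, 0], [−390, −40, 1]].

1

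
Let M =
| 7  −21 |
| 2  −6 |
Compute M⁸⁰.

[[7, −21], [2, −6]]

M² = M (a projection; rank 1, trace 1), so M⁸⁰ = M.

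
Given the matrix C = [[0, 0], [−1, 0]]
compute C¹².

[[0, 0], [0, 0]]

C is strictly triangular, hence nilpotent: C² = 0, so C¹² = 0.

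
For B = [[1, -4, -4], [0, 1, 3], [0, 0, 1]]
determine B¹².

B = I + N where N = [[0, -4, -4], [0, 0, 3], [0, 0, 0]] is strictly upper-triangular, so N³ = 0.
(I + N)¹² = I + 12·N + 66·N² = [[1, -48, -840], [0, 1, 36], [0, 0, 1]].

[[1, -48, -840], [0, 1, 36], [0, 0, 1]]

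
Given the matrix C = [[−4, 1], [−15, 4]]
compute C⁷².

[[1, 0], [0, 1]]

C² = I (check: tr C = 0 and det C = −1), so C⁷² = I since 72 is even.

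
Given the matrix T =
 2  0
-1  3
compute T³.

[[8, 0], [-19, 27]]

tr T = 5 and det T = 6, so the characteristic polynomial is λ² − (5)λ + (6) with roots 3 and 2.
Eigenvectors give P = [[0, -1], [1, -1]] with P⁻¹ = [[-1, 1], [-1, 0]], and T = P·diag(3, 2)·P⁻¹.
Then T³ = P·diag(27, 8)·P⁻¹ = [[0, -8], [27, -8]] · [[-1, 1], [-1, 0]] = [[8, 0], [-19, 27]].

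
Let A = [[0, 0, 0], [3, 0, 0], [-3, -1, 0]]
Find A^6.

A is strictly triangular, hence nilpotent: A^3 = 0, so A^6 = 0.

[[0, 0, 0], [0, 0, 0], [0, 0, 0]]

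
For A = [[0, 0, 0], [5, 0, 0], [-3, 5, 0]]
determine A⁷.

A is strictly triangular, hence nilpotent: A³ = 0, so A⁷ = 0.

[[0, 0, 0], [0, 0, 0], [0, 0, 0]]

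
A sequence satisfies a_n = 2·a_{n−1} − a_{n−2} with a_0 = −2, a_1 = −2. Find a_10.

With companion matrix A = [[2, −1], [1, 0]], [a_n, a_{n−1}]ᵀ = A·[a_{n−1}, a_{n−2}]ᵀ, so [a_10, a_9]ᵀ = A^9·[a_1, a_0]ᵀ.
A^9 = [[10, −9], [9, −8]], giving [a_10, a_9]ᵀ = [[−2], [−2]].

−2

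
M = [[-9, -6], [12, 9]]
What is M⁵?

[[-729, -486], [972, 729]]

tr M = 0 and det M = -9, so the characteristic polynomial is λ² − (0)λ + (-9) with roots -3 and 3.
Eigenvectors give P = [[-1, -1], [1, 2]] with P⁻¹ = [[-2, -1], [1, 1]], and M = P·diag(-3, 3)·P⁻¹.
Then M⁵ = P·diag(-243, 243)·P⁻¹ = [[243, -243], [-243, 486]] · [[-2, -1], [1, 1]] = [[-729, -486], [972, 729]].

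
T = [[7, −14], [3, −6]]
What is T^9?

[[7, −14], [3, −6]]

T² = T (a projection; rank 1, trace 1), so T^9 = T.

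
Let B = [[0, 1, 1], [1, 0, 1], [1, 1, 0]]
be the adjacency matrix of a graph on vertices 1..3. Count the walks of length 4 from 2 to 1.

The number of length-4 walks from vertex 2 to vertex 1 is entry (2,1) of B^4, where B is the adjacency matrix.
B^2 = [[2, 1, 1], [1, 2, 1], [1, 1, 2]]
B^3 = [[2, 3, 3], [3, 2, 3], [3, 3, 2]]
B^4 = [[6, 5, 5], [5, 6, 5], [5, 5, 6]]

5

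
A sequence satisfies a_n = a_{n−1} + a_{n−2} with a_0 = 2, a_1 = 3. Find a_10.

233

With companion matrix C = [[1, 1], [1, 0]], [a_n, a_{n−1}]ᵀ = C·[a_{n−1}, a_{n−2}]ᵀ, so [a_10, a_9]ᵀ = C^9·[a_1, a_0]ᵀ.
C^9 = [[55, 34], [34, 21]], giving [a_10, a_9]ᵀ = [[233], [144]].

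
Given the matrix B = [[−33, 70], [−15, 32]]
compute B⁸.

tr B = −1 and det B = −6, so the characteristic polynomial is λ² − (−1)λ + (−6) with roots −3 and 2.
Eigenvectors give P = [[7, 2], [3, 1]] with P⁻¹ = [[1, −2], [−3, 7]], and B = P·diag(−3, 2)·P⁻¹.
Then B⁸ = P·diag(6561, 256)·P⁻¹ = [[45927, 512], [19683, 256]] · [[1, −2], [−3, 7]] = [[44391, −88270], [18915, −37574]].

[[44391, −88270], [18915, −37574]]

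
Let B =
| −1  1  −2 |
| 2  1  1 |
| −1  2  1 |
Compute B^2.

[[5, −4, 1], [−1, 5, −2], [4, 3, 5]]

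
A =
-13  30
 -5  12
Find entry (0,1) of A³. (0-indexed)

210

tr A = -1 and det A = -6, so the characteristic polynomial is λ² − (-1)λ + (-6) with roots 2 and -3.
Eigenvectors give P = [[2, 3], [1, 1]] with P⁻¹ = [[-1, 3], [1, -2]], and A = P·diag(2, -3)·P⁻¹.
Then A³ = P·diag(8, -27)·P⁻¹ = [[16, -81], [8, -27]] · [[-1, 3], [1, -2]] = [[-97, 210], [-35, 78]].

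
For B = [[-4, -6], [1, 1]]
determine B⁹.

tr B = -3 and det B = 2, so the characteristic polynomial is λ² − (-3)λ + (2) with roots -1 and -2.
Eigenvectors give P = [[-2, -3], [1, 1]] with P⁻¹ = [[1, 3], [-1, -2]], and B = P·diag(-1, -2)·P⁻¹.
Then B⁹ = P·diag(-1, -512)·P⁻¹ = [[2, 1536], [-1, -512]] · [[1, 3], [-1, -2]] = [[-1534, -3066], [511, 1021]].

[[-1534, -3066], [511, 1021]]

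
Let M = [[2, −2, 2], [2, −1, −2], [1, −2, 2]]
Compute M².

[[2, −6, 12], [0, 1, 2], [0, −4, 10]]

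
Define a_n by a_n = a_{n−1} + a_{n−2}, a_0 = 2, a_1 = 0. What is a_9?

42

With companion matrix Q = [[1, 1], [1, 0]], [a_n, a_{n−1}]ᵀ = Q·[a_{n−1}, a_{n−2}]ᵀ, so [a_9, a_8]ᵀ = Q⁸·[a_1, a_0]ᵀ.
Q⁸ = [[34, 21], [21, 13]], giving [a_9, a_8]ᵀ = [[42], [26]].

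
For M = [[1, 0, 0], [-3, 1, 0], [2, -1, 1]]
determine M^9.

M = I + N where N = [[0, 0, 0], [-3, 0, 0], [2, -1, 0]] is strictly lower-triangular, so N^3 = 0.
(I + N)^9 = I + 9·N + 36·N^2 = [[1, 0, 0], [-27, 1, 0], [126, -9, 1]].

[[1, 0, 0], [-27, 1, 0], [126, -9, 1]]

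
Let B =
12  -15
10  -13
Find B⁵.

tr B = -1 and det B = -6, so the characteristic polynomial is λ² − (-1)λ + (-6) with roots -3 and 2.
Eigenvectors give P = [[1, 3], [1, 2]] with P⁻¹ = [[-2, 3], [1, -1]], and B = P·diag(-3, 2)·P⁻¹.
Then B⁵ = P·diag(-243, 32)·P⁻¹ = [[-243, 96], [-243, 64]] · [[-2, 3], [1, -1]] = [[582, -825], [550, -793]].

[[582, -825], [550, -793]]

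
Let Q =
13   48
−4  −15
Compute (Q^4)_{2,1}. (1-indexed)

tr Q = −2 and det Q = −3, so the characteristic polynomial is λ² − (−2)λ + (−3) with roots 1 and −3.
Eigenvectors give P = [[4, −3], [−1, 1]] with P⁻¹ = [[1, 3], [1, 4]], and Q = P·diag(1, −3)·P⁻¹.
Then Q^4 = P·diag(1, 81)·P⁻¹ = [[4, −243], [−1, 81]] · [[1, 3], [1, 4]] = [[−239, −960], [80, 321]].

80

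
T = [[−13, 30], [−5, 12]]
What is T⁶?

[[2059, −3990], [665, −1266]]

tr T = −1 and det T = −6, so the characteristic polynomial is λ² − (−1)λ + (−6) with roots −3 and 2.
Eigenvectors give P = [[3, 2], [1, 1]] with P⁻¹ = [[1, −2], [−1, 3]], and T = P·diag(−3, 2)·P⁻¹.
Then T⁶ = P·diag(729, 64)·P⁻¹ = [[2187, 128], [729, 64]] · [[1, −2], [−1, 3]] = [[2059, −3990], [665, −1266]].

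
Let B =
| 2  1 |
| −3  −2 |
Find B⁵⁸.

[[1, 0], [0, 1]]

B² = I (check: tr B = 0 and det B = −1), so B⁵⁸ = I since 58 is even.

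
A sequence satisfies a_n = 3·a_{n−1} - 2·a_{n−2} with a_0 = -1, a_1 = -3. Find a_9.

-1023

With companion matrix M = [[3, -2], [1, 0]], [a_n, a_{n−1}]ᵀ = M·[a_{n−1}, a_{n−2}]ᵀ, so [a_9, a_8]ᵀ = M⁸·[a_1, a_0]ᵀ.
M⁸ = [[511, -510], [255, -254]], giving [a_9, a_8]ᵀ = [[-1023], [-511]].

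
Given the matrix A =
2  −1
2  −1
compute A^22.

A² = A (a projection; rank 1, trace 1), so A^22 = A.

[[2, −1], [2, −1]]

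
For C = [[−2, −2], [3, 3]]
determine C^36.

C² = C (a projection; rank 1, trace 1), so C^36 = C.

[[−2, −2], [3, 3]]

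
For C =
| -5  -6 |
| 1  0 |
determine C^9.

tr C = -5 and det C = 6, so the characteristic polynomial is λ² − (-5)λ + (6) with roots -2 and -3.
Eigenvectors give P = [[-2, -3], [1, 1]] with P⁻¹ = [[1, 3], [-1, -2]], and C = P·diag(-2, -3)·P⁻¹.
Then C^9 = P·diag(-512, -19683)·P⁻¹ = [[1024, 59049], [-512, -19683]] · [[1, 3], [-1, -2]] = [[-58025, -115026], [19171, 37830]].

[[-58025, -115026], [19171, 37830]]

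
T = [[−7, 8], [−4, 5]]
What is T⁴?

[[161, −160], [80, −79]]

tr T = −2 and det T = −3, so the characteristic polynomial is λ² − (−2)λ + (−3) with roots 1 and −3.
Eigenvectors give P = [[1, 2], [1, 1]] with P⁻¹ = [[−1, 2], [1, −1]], and T = P·diag(1, −3)·P⁻¹.
Then T⁴ = P·diag(1, 81)·P⁻¹ = [[1, 162], [1, 81]] · [[−1, 2], [1, −1]] = [[161, −160], [80, −79]].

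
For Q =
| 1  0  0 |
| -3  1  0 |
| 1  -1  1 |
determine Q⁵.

Q = I + N where N = [[0, 0, 0], [-3, 0, 0], [1, -1, 0]] is strictly lower-triangular, so N³ = 0.
(I + N)⁵ = I + 5·N + 10·N² = [[1, 0, 0], [-15, 1, 0], [35, -5, 1]].

[[1, 0, 0], [-15, 1, 0], [35, -5, 1]]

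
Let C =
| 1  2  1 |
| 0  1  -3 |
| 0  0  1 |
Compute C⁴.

C = I + N where N = [[0, 2, 1], [0, 0, -3], [0, 0, 0]] is strictly upper-triangular, so N³ = 0.
(I + N)⁴ = I + 4·N + 6·N² = [[1, 8, -32], [0, 1, -12], [0, 0, 1]].

[[1, 8, -32], [0, 1, -12], [0, 0, 1]]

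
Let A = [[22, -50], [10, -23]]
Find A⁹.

tr A = -1 and det A = -6, so the characteristic polynomial is λ² − (-1)λ + (-6) with roots -3 and 2.
Eigenvectors give P = [[-2, -5], [-1, -2]] with P⁻¹ = [[2, -5], [-1, 2]], and A = P·diag(-3, 2)·P⁻¹.
Then A⁹ = P·diag(-19683, 512)·P⁻¹ = [[39366, -2560], [19683, -1024]] · [[2, -5], [-1, 2]] = [[81292, -201950], [40390, -100463]].

[[81292, -201950], [40390, -100463]]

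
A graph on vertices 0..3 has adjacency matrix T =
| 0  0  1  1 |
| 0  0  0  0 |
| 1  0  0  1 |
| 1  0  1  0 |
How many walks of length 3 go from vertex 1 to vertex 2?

0

The number of length-3 walks from vertex 1 to vertex 2 is entry (1,2) of T³, where T is the adjacency matrix.
T² = [[2, 0, 1, 1], [0, 0, 0, 0], [1, 0, 2, 1], [1, 0, 1, 2]]
T³ = [[2, 0, 3, 3], [0, 0, 0, 0], [3, 0, 2, 3], [3, 0, 3, 2]]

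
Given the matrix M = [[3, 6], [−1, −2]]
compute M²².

[[3, 6], [−1, −2]]

M² = M (a projection; rank 1, trace 1), so M²² = M.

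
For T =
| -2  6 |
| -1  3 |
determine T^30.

T² = T (a projection; rank 1, trace 1), so T^30 = T.

[[-2, 6], [-1, 3]]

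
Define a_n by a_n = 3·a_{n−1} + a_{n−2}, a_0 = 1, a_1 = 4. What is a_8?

16897

With companion matrix T = [[3, 1], [1, 0]], [a_n, a_{n−1}]ᵀ = T·[a_{n−1}, a_{n−2}]ᵀ, so [a_8, a_7]ᵀ = T⁷·[a_1, a_0]ᵀ.
T⁷ = [[3927, 1189], [1189, 360]], giving [a_8, a_7]ᵀ = [[16897], [5116]].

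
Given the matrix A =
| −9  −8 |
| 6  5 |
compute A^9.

[[−78729, −78728], [59046, 59045]]

tr A = −4 and det A = 3, so the characteristic polynomial is λ² − (−4)λ + (3) with roots −1 and −3.
Eigenvectors give P = [[−1, 4], [1, −3]] with P⁻¹ = [[3, 4], [1, 1]], and A = P·diag(−1, −3)·P⁻¹.
Then A^9 = P·diag(−1, −19683)·P⁻¹ = [[1, −78732], [−1, 59049]] · [[3, 4], [1, 1]] = [[−78729, −78728], [59046, 59045]].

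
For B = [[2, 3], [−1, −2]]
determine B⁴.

B² = I (check: tr B = 0 and det B = −1), so B⁴ = I since 4 is even.

[[1, 0], [0, 1]]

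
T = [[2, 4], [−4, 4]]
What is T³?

[[−120, 48], [−48, −96]]

T² = [[−12, 24], [−24, 0]]
T³ = [[−120, 48], [−48, −96]]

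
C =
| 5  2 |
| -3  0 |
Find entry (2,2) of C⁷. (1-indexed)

tr C = 5 and det C = 6, so the characteristic polynomial is λ² − (5)λ + (6) with roots 2 and 3.
Eigenvectors give P = [[-2, 1], [3, -1]] with P⁻¹ = [[1, 1], [3, 2]], and C = P·diag(2, 3)·P⁻¹.
Then C⁷ = P·diag(128, 2187)·P⁻¹ = [[-256, 2187], [384, -2187]] · [[1, 1], [3, 2]] = [[6305, 4118], [-6177, -3990]].

-3990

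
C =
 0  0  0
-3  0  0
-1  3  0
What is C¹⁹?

[[0, 0, 0], [0, 0, 0], [0, 0, 0]]

C is strictly triangular, hence nilpotent: C³ = 0, so C¹⁹ = 0.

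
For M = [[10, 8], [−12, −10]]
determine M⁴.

tr M = 0 and det M = −4, so the characteristic polynomial is λ² − (0)λ + (−4) with roots 2 and −2.
Eigenvectors give P = [[−1, −2], [1, 3]] with P⁻¹ = [[−3, −2], [1, 1]], and M = P·diag(2, −2)·P⁻¹.
Then M⁴ = P·diag(16, 16)·P⁻¹ = [[−16, −32], [16, 48]] · [[−3, −2], [1, 1]] = [[16, 0], [0, 16]].

[[16, 0], [0, 16]]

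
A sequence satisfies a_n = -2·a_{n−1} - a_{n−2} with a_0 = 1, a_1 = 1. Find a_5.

9

With companion matrix C = [[-2, -1], [1, 0]], [a_n, a_{n−1}]ᵀ = C·[a_{n−1}, a_{n−2}]ᵀ, so [a_5, a_4]ᵀ = C⁴·[a_1, a_0]ᵀ.
C⁴ = [[5, 4], [-4, -3]], giving [a_5, a_4]ᵀ = [[9], [-7]].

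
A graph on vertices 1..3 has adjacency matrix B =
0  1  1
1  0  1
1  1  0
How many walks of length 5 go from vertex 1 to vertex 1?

The number of length-5 walks from vertex 1 to vertex 1 is entry (1,1) of B⁵, where B is the adjacency matrix.
B² = [[2, 1, 1], [1, 2, 1], [1, 1, 2]]
B³ = [[2, 3, 3], [3, 2, 3], [3, 3, 2]]
B⁴ = [[6, 5, 5], [5, 6, 5], [5, 5, 6]]
B⁵ = [[10, 11, 11], [11, 10, 11], [11, 11, 10]]

10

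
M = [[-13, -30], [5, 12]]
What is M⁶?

[[2059, 3990], [-665, -1266]]

tr M = -1 and det M = -6, so the characteristic polynomial is λ² − (-1)λ + (-6) with roots -3 and 2.
Eigenvectors give P = [[3, -2], [-1, 1]] with P⁻¹ = [[1, 2], [1, 3]], and M = P·diag(-3, 2)·P⁻¹.
Then M⁶ = P·diag(729, 64)·P⁻¹ = [[2187, -128], [-729, 64]] · [[1, 2], [1, 3]] = [[2059, 3990], [-665, -1266]].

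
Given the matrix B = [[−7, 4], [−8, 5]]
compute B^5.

tr B = −2 and det B = −3, so the characteristic polynomial is λ² − (−2)λ + (−3) with roots 1 and −3.
Eigenvectors give P = [[1, 1], [2, 1]] with P⁻¹ = [[−1, 1], [2, −1]], and B = P·diag(1, −3)·P⁻¹.
Then B^5 = P·diag(1, −243)·P⁻¹ = [[1, −243], [2, −243]] · [[−1, 1], [2, −1]] = [[−487, 244], [−488, 245]].

[[−487, 244], [−488, 245]]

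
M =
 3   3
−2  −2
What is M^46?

M² = M (a projection; rank 1, trace 1), so M^46 = M.

[[3, 3], [−2, −2]]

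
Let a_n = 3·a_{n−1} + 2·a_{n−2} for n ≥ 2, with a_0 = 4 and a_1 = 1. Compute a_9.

With companion matrix C = [[3, 2], [1, 0]], [a_n, a_{n−1}]ᵀ = C·[a_{n−1}, a_{n−2}]ᵀ, so [a_9, a_8]ᵀ = C⁸·[a_1, a_0]ᵀ.
C⁸ = [[22363, 12558], [6279, 3526]], giving [a_9, a_8]ᵀ = [[72595], [20383]].

72595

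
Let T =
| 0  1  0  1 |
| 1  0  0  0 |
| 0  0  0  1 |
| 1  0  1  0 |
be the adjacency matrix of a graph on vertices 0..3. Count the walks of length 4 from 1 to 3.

The number of length-4 walks from vertex 1 to vertex 3 is entry (1,3) of T^4, where T is the adjacency matrix.
T^2 = [[2, 0, 1, 0], [0, 1, 0, 1], [1, 0, 1, 0], [0, 1, 0, 2]]
T^3 = [[0, 2, 0, 3], [2, 0, 1, 0], [0, 1, 0, 2], [3, 0, 2, 0]]
T^4 = [[5, 0, 3, 0], [0, 2, 0, 3], [3, 0, 2, 0], [0, 3, 0, 5]]

3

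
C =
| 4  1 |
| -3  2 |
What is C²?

[[13, 6], [-18, 1]]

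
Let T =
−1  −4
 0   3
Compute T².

[[1, −8], [0, 9]]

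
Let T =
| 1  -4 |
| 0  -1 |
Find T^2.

[[1, 0], [0, 1]]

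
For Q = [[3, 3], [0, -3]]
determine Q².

[[9, 0], [0, 9]]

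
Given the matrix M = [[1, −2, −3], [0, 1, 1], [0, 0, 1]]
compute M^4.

M = I + N where N = [[0, −2, −3], [0, 0, 1], [0, 0, 0]] is strictly upper-triangular, so N^3 = 0.
(I + N)^4 = I + 4·N + 6·N^2 = [[1, −8, −24], [0, 1, 4], [0, 0, 1]].

[[1, −8, −24], [0, 1, 4], [0, 0, 1]]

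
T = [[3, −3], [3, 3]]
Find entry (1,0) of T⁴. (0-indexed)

0

T² = [[0, −18], [18, 0]]
T³ = [[−54, −54], [54, −54]]
T⁴ = [[−324, 0], [0, −324]]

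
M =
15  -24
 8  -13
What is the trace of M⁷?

2186

tr M = 2 and det M = -3, so the characteristic polynomial is λ² − (2)λ + (-3) with roots 3 and -1.
Eigenvectors give P = [[2, -3], [1, -2]] with P⁻¹ = [[2, -3], [1, -2]], and M = P·diag(3, -1)·P⁻¹.
Then M⁷ = P·diag(2187, -1)·P⁻¹ = [[4374, 3], [2187, 2]] · [[2, -3], [1, -2]] = [[8751, -13128], [4376, -6565]].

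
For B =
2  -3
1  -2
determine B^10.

[[1, 0], [0, 1]]

B² = I (check: tr B = 0 and det B = -1), so B^10 = I since 10 is even.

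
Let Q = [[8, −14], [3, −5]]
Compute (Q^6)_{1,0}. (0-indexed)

tr Q = 3 and det Q = 2, so the characteristic polynomial is λ² − (3)λ + (2) with roots 2 and 1.
Eigenvectors give P = [[−7, 2], [−3, 1]] with P⁻¹ = [[−1, 2], [−3, 7]], and Q = P·diag(2, 1)·P⁻¹.
Then Q^6 = P·diag(64, 1)·P⁻¹ = [[−448, 2], [−192, 1]] · [[−1, 2], [−3, 7]] = [[442, −882], [189, −377]].

189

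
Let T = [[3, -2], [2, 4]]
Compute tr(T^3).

7

T^2 = [[5, -14], [14, 12]]
T^3 = [[-13, -66], [66, 20]]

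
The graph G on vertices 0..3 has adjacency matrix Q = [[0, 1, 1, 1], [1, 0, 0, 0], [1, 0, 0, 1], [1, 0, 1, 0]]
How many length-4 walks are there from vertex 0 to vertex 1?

The number of length-4 walks from vertex 0 to vertex 1 is entry (0,1) of Q⁴, where Q is the adjacency matrix.
Q² = [[3, 0, 1, 1], [0, 1, 1, 1], [1, 1, 2, 1], [1, 1, 1, 2]]
Q³ = [[2, 3, 4, 4], [3, 0, 1, 1], [4, 1, 2, 3], [4, 1, 3, 2]]
Q⁴ = [[11, 2, 6, 6], [2, 3, 4, 4], [6, 4, 7, 6], [6, 4, 6, 7]]

2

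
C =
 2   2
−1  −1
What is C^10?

C² = C (a projection; rank 1, trace 1), so C^10 = C.

[[2, 2], [−1, −1]]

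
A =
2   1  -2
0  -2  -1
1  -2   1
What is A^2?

[[2, 4, -7], [-1, 6, 1], [3, 3, 1]]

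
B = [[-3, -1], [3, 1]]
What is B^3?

[[-12, -4], [12, 4]]

B^2 = [[6, 2], [-6, -2]]
B^3 = [[-12, -4], [12, 4]]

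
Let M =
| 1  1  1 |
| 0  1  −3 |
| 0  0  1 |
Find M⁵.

M = I + N where N = [[0, 1, 1], [0, 0, −3], [0, 0, 0]] is strictly upper-triangular, so N³ = 0.
(I + N)⁵ = I + 5·N + 10·N² = [[1, 5, −25], [0, 1, −15], [0, 0, 1]].

[[1, 5, −25], [0, 1, −15], [0, 0, 1]]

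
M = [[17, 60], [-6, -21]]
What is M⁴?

[[-719, -2400], [240, 801]]

tr M = -4 and det M = 3, so the characteristic polynomial is λ² − (-4)λ + (3) with roots -1 and -3.
Eigenvectors give P = [[10, -3], [-3, 1]] with P⁻¹ = [[1, 3], [3, 10]], and M = P·diag(-1, -3)·P⁻¹.
Then M⁴ = P·diag(1, 81)·P⁻¹ = [[10, -243], [-3, 81]] · [[1, 3], [3, 10]] = [[-719, -2400], [240, 801]].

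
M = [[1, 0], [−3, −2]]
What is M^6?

tr M = −1 and det M = −2, so the characteristic polynomial is λ² − (−1)λ + (−2) with roots −2 and 1.
Eigenvectors give P = [[0, −1], [−1, 1]] with P⁻¹ = [[−1, −1], [−1, 0]], and M = P·diag(−2, 1)·P⁻¹.
Then M^6 = P·diag(64, 1)·P⁻¹ = [[0, −1], [−64, 1]] · [[−1, −1], [−1, 0]] = [[1, 0], [63, 64]].

[[1, 0], [63, 64]]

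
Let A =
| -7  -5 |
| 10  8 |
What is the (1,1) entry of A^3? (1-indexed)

-43

tr A = 1 and det A = -6, so the characteristic polynomial is λ² − (1)λ + (-6) with roots -2 and 3.
Eigenvectors give P = [[-1, -1], [1, 2]] with P⁻¹ = [[-2, -1], [1, 1]], and A = P·diag(-2, 3)·P⁻¹.
Then A^3 = P·diag(-8, 27)·P⁻¹ = [[8, -27], [-8, 54]] · [[-2, -1], [1, 1]] = [[-43, -35], [70, 62]].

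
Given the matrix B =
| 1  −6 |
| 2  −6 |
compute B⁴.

[[−179, 390], [−130, 276]]

tr B = −5 and det B = 6, so the characteristic polynomial is λ² − (−5)λ + (6) with roots −2 and −3.
Eigenvectors give P = [[2, 3], [1, 2]] with P⁻¹ = [[2, −3], [−1, 2]], and B = P·diag(−2, −3)·P⁻¹.
Then B⁴ = P·diag(16, 81)·P⁻¹ = [[32, 243], [16, 162]] · [[2, −3], [−1, 2]] = [[−179, 390], [−130, 276]].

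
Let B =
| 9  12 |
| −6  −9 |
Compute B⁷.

tr B = 0 and det B = −9, so the characteristic polynomial is λ² − (0)λ + (−9) with roots −3 and 3.
Eigenvectors give P = [[−1, 2], [1, −1]] with P⁻¹ = [[1, 2], [1, 1]], and B = P·diag(−3, 3)·P⁻¹.
Then B⁷ = P·diag(−2187, 2187)·P⁻¹ = [[2187, 4374], [−2187, −2187]] · [[1, 2], [1, 1]] = [[6561, 8748], [−4374, −6561]].

[[6561, 8748], [−4374, −6561]]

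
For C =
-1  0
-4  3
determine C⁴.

tr C = 2 and det C = -3, so the characteristic polynomial is λ² − (2)λ + (-3) with roots 3 and -1.
Eigenvectors give P = [[0, -1], [-1, -1]] with P⁻¹ = [[1, -1], [-1, 0]], and C = P·diag(3, -1)·P⁻¹.
Then C⁴ = P·diag(81, 1)·P⁻¹ = [[0, -1], [-81, -1]] · [[1, -1], [-1, 0]] = [[1, 0], [-80, 81]].

[[1, 0], [-80, 81]]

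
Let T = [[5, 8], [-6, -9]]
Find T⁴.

tr T = -4 and det T = 3, so the characteristic polynomial is λ² − (-4)λ + (3) with roots -3 and -1.
Eigenvectors give P = [[-1, 4], [1, -3]] with P⁻¹ = [[3, 4], [1, 1]], and T = P·diag(-3, -1)·P⁻¹.
Then T⁴ = P·diag(81, 1)·P⁻¹ = [[-81, 4], [81, -3]] · [[3, 4], [1, 1]] = [[-239, -320], [240, 321]].

[[-239, -320], [240, 321]]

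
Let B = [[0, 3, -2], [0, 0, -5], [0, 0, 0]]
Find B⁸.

[[0, 0, 0], [0, 0, 0], [0, 0, 0]]

B is strictly triangular, hence nilpotent: B³ = 0, so B⁸ = 0.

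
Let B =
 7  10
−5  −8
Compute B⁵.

[[307, 550], [−275, −518]]

tr B = −1 and det B = −6, so the characteristic polynomial is λ² − (−1)λ + (−6) with roots −3 and 2.
Eigenvectors give P = [[−1, −2], [1, 1]] with P⁻¹ = [[1, 2], [−1, −1]], and B = P·diag(−3, 2)·P⁻¹.
Then B⁵ = P·diag(−243, 32)·P⁻¹ = [[243, −64], [−243, 32]] · [[1, 2], [−1, −1]] = [[307, 550], [−275, −518]].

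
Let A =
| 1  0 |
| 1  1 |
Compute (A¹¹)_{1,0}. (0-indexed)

11

A = I + N where N = [[0, 0], [1, 0]] is strictly lower-triangular, so N² = 0.
(I + N)¹¹ = I + 11·N = [[1, 0], [11, 1]].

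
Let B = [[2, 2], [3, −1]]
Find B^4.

B^2 = [[10, 2], [3, 7]]
B^3 = [[26, 18], [27, −1]]
B^4 = [[106, 34], [51, 55]]

[[106, 34], [51, 55]]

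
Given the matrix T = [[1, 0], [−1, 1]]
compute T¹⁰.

T = I + N where N = [[0, 0], [−1, 0]] is strictly lower-triangular, so N² = 0.
(I + N)¹⁰ = I + 10·N = [[1, 0], [−10, 1]].

[[1, 0], [−10, 1]]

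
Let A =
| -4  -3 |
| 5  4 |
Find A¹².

[[1, 0], [0, 1]]

A² = I (check: tr A = 0 and det A = -1), so A¹² = I since 12 is even.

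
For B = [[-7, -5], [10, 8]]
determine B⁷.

tr B = 1 and det B = -6, so the characteristic polynomial is λ² − (1)λ + (-6) with roots -2 and 3.
Eigenvectors give P = [[1, 1], [-1, -2]] with P⁻¹ = [[2, 1], [-1, -1]], and B = P·diag(-2, 3)·P⁻¹.
Then B⁷ = P·diag(-128, 2187)·P⁻¹ = [[-128, 2187], [128, -4374]] · [[2, 1], [-1, -1]] = [[-2443, -2315], [4630, 4502]].

[[-2443, -2315], [4630, 4502]]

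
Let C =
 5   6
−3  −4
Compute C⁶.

[[127, 126], [−63, −62]]

tr C = 1 and det C = −2, so the characteristic polynomial is λ² − (1)λ + (−2) with roots 2 and −1.
Eigenvectors give P = [[−2, −1], [1, 1]] with P⁻¹ = [[−1, −1], [1, 2]], and C = P·diag(2, −1)·P⁻¹.
Then C⁶ = P·diag(64, 1)·P⁻¹ = [[−128, −1], [64, 1]] · [[−1, −1], [1, 2]] = [[127, 126], [−63, −62]].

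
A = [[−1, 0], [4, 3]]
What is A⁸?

tr A = 2 and det A = −3, so the characteristic polynomial is λ² − (2)λ + (−3) with roots 3 and −1.
Eigenvectors give P = [[0, −1], [−1, 1]] with P⁻¹ = [[−1, −1], [−1, 0]], and A = P·diag(3, −1)·P⁻¹.
Then A⁸ = P·diag(6561, 1)·P⁻¹ = [[0, −1], [−6561, 1]] · [[−1, −1], [−1, 0]] = [[1, 0], [6560, 6561]].

[[1, 0], [6560, 6561]]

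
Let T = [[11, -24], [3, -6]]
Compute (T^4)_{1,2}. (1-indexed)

-1560

tr T = 5 and det T = 6, so the characteristic polynomial is λ² − (5)λ + (6) with roots 3 and 2.
Eigenvectors give P = [[-3, -8], [-1, -3]] with P⁻¹ = [[-3, 8], [1, -3]], and T = P·diag(3, 2)·P⁻¹.
Then T^4 = P·diag(81, 16)·P⁻¹ = [[-243, -128], [-81, -48]] · [[-3, 8], [1, -3]] = [[601, -1560], [195, -504]].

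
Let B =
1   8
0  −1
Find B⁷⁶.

B² = I (check: tr B = 0 and det B = −1), so B⁷⁶ = I since 76 is even.

[[1, 0], [0, 1]]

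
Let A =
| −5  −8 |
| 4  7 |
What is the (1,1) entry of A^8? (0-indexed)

tr A = 2 and det A = −3, so the characteristic polynomial is λ² − (2)λ + (−3) with roots −1 and 3.
Eigenvectors give P = [[2, −1], [−1, 1]] with P⁻¹ = [[1, 1], [1, 2]], and A = P·diag(−1, 3)·P⁻¹.
Then A^8 = P·diag(1, 6561)·P⁻¹ = [[2, −6561], [−1, 6561]] · [[1, 1], [1, 2]] = [[−6559, −13120], [6560, 13121]].

13121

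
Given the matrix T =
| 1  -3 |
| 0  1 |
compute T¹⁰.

T = I + N where N = [[0, -3], [0, 0]] is strictly upper-triangular, so N² = 0.
(I + N)¹⁰ = I + 10·N = [[1, -30], [0, 1]].

[[1, -30], [0, 1]]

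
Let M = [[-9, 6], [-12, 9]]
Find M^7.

tr M = 0 and det M = -9, so the characteristic polynomial is λ² − (0)λ + (-9) with roots -3 and 3.
Eigenvectors give P = [[-1, -1], [-1, -2]] with P⁻¹ = [[-2, 1], [1, -1]], and M = P·diag(-3, 3)·P⁻¹.
Then M^7 = P·diag(-2187, 2187)·P⁻¹ = [[2187, -2187], [2187, -4374]] · [[-2, 1], [1, -1]] = [[-6561, 4374], [-8748, 6561]].

[[-6561, 4374], [-8748, 6561]]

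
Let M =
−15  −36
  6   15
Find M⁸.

tr M = 0 and det M = −9, so the characteristic polynomial is λ² − (0)λ + (−9) with roots 3 and −3.
Eigenvectors give P = [[−2, −3], [1, 1]] with P⁻¹ = [[1, 3], [−1, −2]], and M = P·diag(3, −3)·P⁻¹.
Then M⁸ = P·diag(6561, 6561)·P⁻¹ = [[−13122, −19683], [6561, 6561]] · [[1, 3], [−1, −2]] = [[6561, 0], [0, 6561]].

[[6561, 0], [0, 6561]]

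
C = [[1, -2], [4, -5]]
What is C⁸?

tr C = -4 and det C = 3, so the characteristic polynomial is λ² − (-4)λ + (3) with roots -3 and -1.
Eigenvectors give P = [[-1, 1], [-2, 1]] with P⁻¹ = [[1, -1], [2, -1]], and C = P·diag(-3, -1)·P⁻¹.
Then C⁸ = P·diag(6561, 1)·P⁻¹ = [[-6561, 1], [-13122, 1]] · [[1, -1], [2, -1]] = [[-6559, 6560], [-13120, 13121]].

[[-6559, 6560], [-13120, 13121]]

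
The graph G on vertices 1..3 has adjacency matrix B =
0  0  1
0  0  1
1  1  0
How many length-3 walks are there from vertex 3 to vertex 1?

2

The number of length-3 walks from vertex 3 to vertex 1 is entry (3,1) of B³, where B is the adjacency matrix.
B² = [[1, 1, 0], [1, 1, 0], [0, 0, 2]]
B³ = [[0, 0, 2], [0, 0, 2], [2, 2, 0]]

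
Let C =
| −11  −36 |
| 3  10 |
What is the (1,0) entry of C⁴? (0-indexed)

tr C = −1 and det C = −2, so the characteristic polynomial is λ² − (−1)λ + (−2) with roots −2 and 1.
Eigenvectors give P = [[4, 3], [−1, −1]] with P⁻¹ = [[1, 3], [−1, −4]], and C = P·diag(−2, 1)·P⁻¹.
Then C⁴ = P·diag(16, 1)·P⁻¹ = [[64, 3], [−16, −1]] · [[1, 3], [−1, −4]] = [[61, 180], [−15, −44]].

−15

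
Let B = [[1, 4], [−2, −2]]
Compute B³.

[[1, −20], [10, 16]]

B² = [[−7, −4], [2, −4]]
B³ = [[1, −20], [10, 16]]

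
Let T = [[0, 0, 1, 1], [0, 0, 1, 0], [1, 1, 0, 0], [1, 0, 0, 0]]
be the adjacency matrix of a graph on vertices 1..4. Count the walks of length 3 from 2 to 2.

The number of length-3 walks from vertex 2 to vertex 2 is entry (2,2) of T³, where T is the adjacency matrix.
T² = [[2, 1, 0, 0], [1, 1, 0, 0], [0, 0, 2, 1], [0, 0, 1, 1]]
T³ = [[0, 0, 3, 2], [0, 0, 2, 1], [3, 2, 0, 0], [2, 1, 0, 0]]

0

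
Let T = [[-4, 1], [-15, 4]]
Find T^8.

T² = I (check: tr T = 0 and det T = -1), so T^8 = I since 8 is even.

[[1, 0], [0, 1]]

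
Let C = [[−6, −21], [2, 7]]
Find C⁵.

C² = C (a projection; rank 1, trace 1), so C⁵ = C.

[[−6, −21], [2, 7]]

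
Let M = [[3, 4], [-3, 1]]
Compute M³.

[[-57, 4], [-3, -59]]

M² = [[-3, 16], [-12, -11]]
M³ = [[-57, 4], [-3, -59]]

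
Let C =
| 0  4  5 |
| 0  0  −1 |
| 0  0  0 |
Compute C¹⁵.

[[0, 0, 0], [0, 0, 0], [0, 0, 0]]

C is strictly triangular, hence nilpotent: C³ = 0, so C¹⁵ = 0.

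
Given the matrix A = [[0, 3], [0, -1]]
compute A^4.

[[0, -3], [0, 1]]

A^2 = [[0, -3], [0, 1]]
A^3 = [[0, 3], [0, -1]]
A^4 = [[0, -3], [0, 1]]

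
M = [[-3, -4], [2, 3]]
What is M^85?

[[-3, -4], [2, 3]]

M² = I (check: tr M = 0 and det M = -1), so M^85 = M since 85 is odd.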